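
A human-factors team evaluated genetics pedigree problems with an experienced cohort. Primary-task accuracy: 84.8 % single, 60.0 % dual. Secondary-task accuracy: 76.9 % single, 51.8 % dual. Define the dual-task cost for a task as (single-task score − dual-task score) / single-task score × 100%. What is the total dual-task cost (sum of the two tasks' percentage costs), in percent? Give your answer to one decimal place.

61.9

Primary cost = (84.8 − 60.0) / 84.8 × 100% = 29.2453%.
Secondary cost = (76.9 − 51.8) / 76.9 × 100% = 32.6398%.
Total = 29.2453% + 32.6398% = 61.8851% ≈ 61.9%.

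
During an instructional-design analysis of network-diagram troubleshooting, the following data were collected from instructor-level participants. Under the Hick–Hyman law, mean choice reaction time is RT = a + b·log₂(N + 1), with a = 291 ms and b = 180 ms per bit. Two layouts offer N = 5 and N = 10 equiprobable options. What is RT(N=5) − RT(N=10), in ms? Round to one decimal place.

-157.4

RT(5) = 291 + 180·log₂(6) = 291 + 180·2.5850 = 756.3000 ms.
RT(10) = 291 + 180·log₂(11) = 291 + 180·3.4594 = 913.6920 ms.
Difference = 756.3000 − 913.6920 = -157.3920 ≈ -157.4 ms.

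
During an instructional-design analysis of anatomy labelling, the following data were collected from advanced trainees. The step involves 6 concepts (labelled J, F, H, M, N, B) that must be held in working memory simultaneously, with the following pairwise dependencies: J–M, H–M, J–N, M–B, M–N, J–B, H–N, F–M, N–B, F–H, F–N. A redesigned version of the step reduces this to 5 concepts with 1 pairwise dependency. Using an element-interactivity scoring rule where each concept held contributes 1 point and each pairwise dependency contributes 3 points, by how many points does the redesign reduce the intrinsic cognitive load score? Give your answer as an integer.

31

Original: 6 × 1 + 11 × 3 = 6 + 33 = 39.
Redesigned: 5 × 1 + 1 × 3 = 5 + 3 = 8.
Reduction = 39 − 8 = 31.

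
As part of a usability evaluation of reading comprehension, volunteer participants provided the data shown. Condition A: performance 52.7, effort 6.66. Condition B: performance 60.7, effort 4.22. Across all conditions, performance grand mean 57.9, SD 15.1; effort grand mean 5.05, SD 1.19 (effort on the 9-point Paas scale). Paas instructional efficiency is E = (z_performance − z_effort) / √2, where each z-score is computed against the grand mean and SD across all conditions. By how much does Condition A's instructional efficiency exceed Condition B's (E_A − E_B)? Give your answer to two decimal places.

-1.82

Condition A: z_P = (52.7 − 57.9)/15.1 = -0.3444; z_E = (6.66 − 5.05)/1.19 = 1.3529; E_A = (-0.3444 − 1.3529)/√2 = -1.2002.
Condition B: z_P = (60.7 − 57.9)/15.1 = 0.1854; z_E = (4.22 − 5.05)/1.19 = -0.6975; E_B = (0.1854 − (-0.6975))/√2 = 0.6243.
E_A − E_B = -1.2002 − 0.6243 = -1.8245 ≈ -1.82.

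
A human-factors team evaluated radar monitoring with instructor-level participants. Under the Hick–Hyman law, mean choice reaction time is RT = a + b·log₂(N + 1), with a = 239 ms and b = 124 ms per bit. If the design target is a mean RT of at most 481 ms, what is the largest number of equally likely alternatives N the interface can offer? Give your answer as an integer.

2

Set 239 + 124·log₂(N + 1) ≤ 481.
log₂(N + 1) ≤ (481 − 239) / 124 = 1.9516.
N + 1 ≤ 2^1.9516 = 3.8680.
N ≤ 2.8680, so the largest integer N is 2.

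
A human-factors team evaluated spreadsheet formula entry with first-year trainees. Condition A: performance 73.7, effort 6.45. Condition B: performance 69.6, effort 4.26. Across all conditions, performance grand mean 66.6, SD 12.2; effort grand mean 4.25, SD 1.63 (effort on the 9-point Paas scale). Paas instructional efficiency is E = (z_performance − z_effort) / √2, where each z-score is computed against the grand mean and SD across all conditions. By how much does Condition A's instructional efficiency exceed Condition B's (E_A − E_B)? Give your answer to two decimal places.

Condition A: z_P = (73.7 − 66.6)/12.2 = 0.5820; z_E = (6.45 − 4.25)/1.63 = 1.3497; E_A = (0.5820 − 1.3497)/√2 = -0.5428.
Condition B: z_P = (69.6 − 66.6)/12.2 = 0.2459; z_E = (4.26 − 4.25)/1.63 = 0.0061; E_B = (0.2459 − 0.0061)/√2 = 0.1696.
E_A − E_B = -0.5428 − 0.1696 = -0.7124 ≈ -0.71.

-0.71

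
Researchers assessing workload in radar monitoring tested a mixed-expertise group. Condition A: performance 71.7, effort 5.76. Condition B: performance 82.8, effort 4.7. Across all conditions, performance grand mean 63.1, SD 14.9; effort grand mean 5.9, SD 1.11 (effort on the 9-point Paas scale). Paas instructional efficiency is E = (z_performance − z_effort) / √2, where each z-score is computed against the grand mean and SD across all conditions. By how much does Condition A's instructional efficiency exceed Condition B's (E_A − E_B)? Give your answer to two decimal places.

-1.20

Condition A: z_P = (71.7 − 63.1)/14.9 = 0.5772; z_E = (5.76 − 5.9)/1.11 = -0.1261; E_A = (0.5772 − (-0.1261))/√2 = 0.4973.
Condition B: z_P = (82.8 − 63.1)/14.9 = 1.3221; z_E = (4.7 − 5.9)/1.11 = -1.0811; E_B = (1.3221 − (-1.0811))/√2 = 1.6993.
E_A − E_B = 0.4973 − 1.6993 = -1.2020 ≈ -1.20.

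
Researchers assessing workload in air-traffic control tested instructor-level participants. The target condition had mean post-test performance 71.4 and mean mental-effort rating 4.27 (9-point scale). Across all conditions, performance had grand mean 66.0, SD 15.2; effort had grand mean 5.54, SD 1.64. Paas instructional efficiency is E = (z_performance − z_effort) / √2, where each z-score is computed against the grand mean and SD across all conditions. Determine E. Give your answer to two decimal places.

z_performance = (71.4 − 66.0) / 15.2 = 5.4000 / 15.2 = 0.3553.
z_effort = (4.27 − 5.54) / 1.64 = -1.2700 / 1.64 = -0.7744.
z_P − z_E = 0.3553 − (-0.7744) = 1.1297.
E = 1.1297 / √2 = 1.1297 / 1.41421 = 0.7988 ≈ 0.80.

0.80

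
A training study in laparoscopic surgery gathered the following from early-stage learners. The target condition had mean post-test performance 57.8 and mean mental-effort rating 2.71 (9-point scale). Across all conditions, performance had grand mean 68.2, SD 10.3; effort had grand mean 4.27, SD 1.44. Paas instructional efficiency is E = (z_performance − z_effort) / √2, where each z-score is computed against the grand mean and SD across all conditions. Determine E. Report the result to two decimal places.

0.05

z_performance = (57.8 − 68.2) / 10.3 = -10.4000 / 10.3 = -1.0097.
z_effort = (2.71 − 4.27) / 1.44 = -1.5600 / 1.44 = -1.0833.
z_P − z_E = -1.0097 − (-1.0833) = 0.0736.
E = 0.0736 / √2 = 0.0736 / 1.41421 = 0.0520 ≈ 0.05.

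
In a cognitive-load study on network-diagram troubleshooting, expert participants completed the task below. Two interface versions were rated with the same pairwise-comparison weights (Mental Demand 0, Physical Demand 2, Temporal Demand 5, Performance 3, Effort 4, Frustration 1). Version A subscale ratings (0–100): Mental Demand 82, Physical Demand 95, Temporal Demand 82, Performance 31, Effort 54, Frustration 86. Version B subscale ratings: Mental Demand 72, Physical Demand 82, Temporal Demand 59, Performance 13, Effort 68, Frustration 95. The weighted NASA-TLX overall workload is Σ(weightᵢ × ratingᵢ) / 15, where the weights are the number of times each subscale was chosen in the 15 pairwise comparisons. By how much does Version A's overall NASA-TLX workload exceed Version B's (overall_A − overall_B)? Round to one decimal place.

8.7

Version A weighted sum = 0·82 + 2·95 + 5·82 + 3·31 + 4·54 + 1·86 = 0 + 190 + 410 + 93 + 216 + 86 = 995; overall_A = 995/15 = 66.3333.
Version B weighted sum = 0·72 + 2·82 + 5·59 + 3·13 + 4·68 + 1·95 = 0 + 164 + 295 + 39 + 272 + 95 = 865; overall_B = 865/15 = 57.6667.
Difference = 66.3333 − 57.6667 = 8.6666 ≈ 8.7.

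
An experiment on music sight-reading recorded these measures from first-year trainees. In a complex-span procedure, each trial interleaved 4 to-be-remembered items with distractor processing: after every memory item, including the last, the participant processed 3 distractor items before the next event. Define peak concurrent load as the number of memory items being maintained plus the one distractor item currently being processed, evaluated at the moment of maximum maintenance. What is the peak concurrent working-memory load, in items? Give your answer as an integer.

5

Maintenance is greatest during the distractor(s) after memory item 4: all 4 memory items are being held.
One distractor item is concurrently being processed.
Peak concurrent load = 4 + 1 = 5 items.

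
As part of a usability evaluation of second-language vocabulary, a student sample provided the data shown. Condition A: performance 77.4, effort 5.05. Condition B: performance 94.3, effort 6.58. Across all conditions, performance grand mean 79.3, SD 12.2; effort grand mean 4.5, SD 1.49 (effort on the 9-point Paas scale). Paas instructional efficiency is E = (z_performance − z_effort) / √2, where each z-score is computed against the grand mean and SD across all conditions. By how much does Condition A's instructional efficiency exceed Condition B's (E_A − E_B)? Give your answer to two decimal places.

Condition A: z_P = (77.4 − 79.3)/12.2 = -0.1557; z_E = (5.05 − 4.5)/1.49 = 0.3691; E_A = (-0.1557 − 0.3691)/√2 = -0.3711.
Condition B: z_P = (94.3 − 79.3)/12.2 = 1.2295; z_E = (6.58 − 4.5)/1.49 = 1.3960; E_B = (1.2295 − 1.3960)/√2 = -0.1177.
E_A − E_B = -0.3711 − (-0.1177) = -0.2534 ≈ -0.25.

-0.25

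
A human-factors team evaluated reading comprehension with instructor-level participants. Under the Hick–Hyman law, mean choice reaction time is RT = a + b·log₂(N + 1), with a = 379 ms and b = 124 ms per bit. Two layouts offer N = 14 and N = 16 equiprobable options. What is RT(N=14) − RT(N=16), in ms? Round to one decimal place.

RT(14) = 379 + 124·log₂(15) = 379 + 124·3.9069 = 863.4556 ms.
RT(16) = 379 + 124·log₂(17) = 379 + 124·4.0875 = 885.8500 ms.
Difference = 863.4556 − 885.8500 = -22.3944 ≈ -22.4 ms.

-22.4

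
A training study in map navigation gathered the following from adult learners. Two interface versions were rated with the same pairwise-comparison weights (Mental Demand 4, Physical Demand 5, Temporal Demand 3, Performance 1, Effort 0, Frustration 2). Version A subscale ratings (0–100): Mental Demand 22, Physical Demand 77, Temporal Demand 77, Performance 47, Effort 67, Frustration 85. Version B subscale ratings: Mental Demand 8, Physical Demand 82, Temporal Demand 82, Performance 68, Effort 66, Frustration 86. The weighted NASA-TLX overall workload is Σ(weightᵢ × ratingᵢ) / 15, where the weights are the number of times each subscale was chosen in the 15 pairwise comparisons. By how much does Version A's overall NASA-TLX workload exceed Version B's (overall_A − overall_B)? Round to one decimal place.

-0.5

Version A weighted sum = 4·22 + 5·77 + 3·77 + 1·47 + 0·67 + 2·85 = 88 + 385 + 231 + 47 + 0 + 170 = 921; overall_A = 921/15 = 61.4000.
Version B weighted sum = 4·8 + 5·82 + 3·82 + 1·68 + 0·66 + 2·86 = 32 + 410 + 246 + 68 + 0 + 172 = 928; overall_B = 928/15 = 61.8667.
Difference = 61.4000 − 61.8667 = -0.4667 ≈ -0.5.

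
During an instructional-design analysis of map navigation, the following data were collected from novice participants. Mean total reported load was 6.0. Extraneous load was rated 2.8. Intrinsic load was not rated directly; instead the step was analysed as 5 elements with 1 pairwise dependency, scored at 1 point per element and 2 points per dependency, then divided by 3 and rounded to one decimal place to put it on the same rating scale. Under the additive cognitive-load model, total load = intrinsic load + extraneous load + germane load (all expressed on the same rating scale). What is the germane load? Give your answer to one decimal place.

0.9

Intrinsic (element-interactivity): (5 × 1 + 1 × 2) / 3 = 7 / 3 = 2.3333 → 2.3.
germane load = total − intrinsic − extraneous
             = 6.0 − 2.3 − 2.8 = 0.9.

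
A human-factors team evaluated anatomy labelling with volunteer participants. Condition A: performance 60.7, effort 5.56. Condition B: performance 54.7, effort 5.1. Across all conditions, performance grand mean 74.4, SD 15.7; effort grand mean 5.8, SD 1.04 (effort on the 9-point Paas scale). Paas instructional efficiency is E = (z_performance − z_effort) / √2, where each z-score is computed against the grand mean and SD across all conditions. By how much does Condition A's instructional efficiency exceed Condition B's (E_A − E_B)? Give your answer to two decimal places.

Condition A: z_P = (60.7 − 74.4)/15.7 = -0.8726; z_E = (5.56 − 5.8)/1.04 = -0.2308; E_A = (-0.8726 − (-0.2308))/√2 = -0.4538.
Condition B: z_P = (54.7 − 74.4)/15.7 = -1.2548; z_E = (5.1 − 5.8)/1.04 = -0.6731; E_B = (-1.2548 − (-0.6731))/√2 = -0.4113.
E_A − E_B = -0.4538 − (-0.4113) = -0.0425 ≈ -0.04.

-0.04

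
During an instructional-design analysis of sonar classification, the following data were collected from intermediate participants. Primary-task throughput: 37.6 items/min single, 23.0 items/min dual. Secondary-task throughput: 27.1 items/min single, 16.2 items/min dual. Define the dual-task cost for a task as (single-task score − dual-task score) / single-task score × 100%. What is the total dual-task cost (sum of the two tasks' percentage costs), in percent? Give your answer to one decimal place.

Primary cost = (37.6 − 23.0) / 37.6 × 100% = 38.8298%.
Secondary cost = (27.1 − 16.2) / 27.1 × 100% = 40.2214%.
Total = 38.8298% + 40.2214% = 79.0512% ≈ 79.1%.

79.1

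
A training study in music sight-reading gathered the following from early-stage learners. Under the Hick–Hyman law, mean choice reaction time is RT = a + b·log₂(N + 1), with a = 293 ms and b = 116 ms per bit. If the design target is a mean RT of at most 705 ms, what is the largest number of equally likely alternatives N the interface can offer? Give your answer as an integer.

10

Set 293 + 116·log₂(N + 1) ≤ 705.
log₂(N + 1) ≤ (705 − 293) / 116 = 3.5517.
N + 1 ≤ 2^3.5517 = 11.7265.
N ≤ 10.7265, so the largest integer N is 10.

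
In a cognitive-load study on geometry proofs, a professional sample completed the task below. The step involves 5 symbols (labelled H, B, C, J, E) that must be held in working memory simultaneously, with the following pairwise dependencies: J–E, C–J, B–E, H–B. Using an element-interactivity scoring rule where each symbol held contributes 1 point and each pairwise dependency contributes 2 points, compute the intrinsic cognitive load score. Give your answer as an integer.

13

Count of symbols held simultaneously: 5.
Count of pairwise dependencies listed: 4.
Element contribution: 5 × 1 = 5.
Interaction contribution: 4 × 2 = 8.
Intrinsic load = 5 + 8 = 13.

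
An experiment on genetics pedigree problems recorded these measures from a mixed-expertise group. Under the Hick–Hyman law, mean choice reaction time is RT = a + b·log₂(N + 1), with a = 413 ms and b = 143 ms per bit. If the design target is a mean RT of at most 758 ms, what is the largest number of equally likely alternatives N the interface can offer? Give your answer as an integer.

Set 413 + 143·log₂(N + 1) ≤ 758.
log₂(N + 1) ≤ (758 − 413) / 143 = 2.4126.
N + 1 ≤ 2^2.4126 = 5.3243.
N ≤ 4.3243, so the largest integer N is 4.

4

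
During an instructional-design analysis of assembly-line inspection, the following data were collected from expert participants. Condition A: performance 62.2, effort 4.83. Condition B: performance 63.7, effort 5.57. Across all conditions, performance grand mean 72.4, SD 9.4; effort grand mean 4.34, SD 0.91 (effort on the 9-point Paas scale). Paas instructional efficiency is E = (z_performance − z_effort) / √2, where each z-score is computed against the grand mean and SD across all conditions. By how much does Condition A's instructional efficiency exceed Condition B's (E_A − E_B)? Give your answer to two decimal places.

Condition A: z_P = (62.2 − 72.4)/9.4 = -1.0851; z_E = (4.83 − 4.34)/0.91 = 0.5385; E_A = (-1.0851 − 0.5385)/√2 = -1.1481.
Condition B: z_P = (63.7 − 72.4)/9.4 = -0.9255; z_E = (5.57 − 4.34)/0.91 = 1.3516; E_B = (-0.9255 − 1.3516)/√2 = -1.6102.
E_A − E_B = -1.1481 − (-1.6102) = 0.4621 ≈ 0.46.

0.46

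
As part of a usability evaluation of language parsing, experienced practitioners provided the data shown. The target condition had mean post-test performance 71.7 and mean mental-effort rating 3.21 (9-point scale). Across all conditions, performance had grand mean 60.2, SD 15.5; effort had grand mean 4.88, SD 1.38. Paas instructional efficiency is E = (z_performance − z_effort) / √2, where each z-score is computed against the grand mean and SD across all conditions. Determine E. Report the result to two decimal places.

z_performance = (71.7 − 60.2) / 15.5 = 11.5000 / 15.5 = 0.7419.
z_effort = (3.21 − 4.88) / 1.38 = -1.6700 / 1.38 = -1.2101.
z_P − z_E = 0.7419 − (-1.2101) = 1.9520.
E = 1.9520 / √2 = 1.9520 / 1.41421 = 1.3803 ≈ 1.38.

1.38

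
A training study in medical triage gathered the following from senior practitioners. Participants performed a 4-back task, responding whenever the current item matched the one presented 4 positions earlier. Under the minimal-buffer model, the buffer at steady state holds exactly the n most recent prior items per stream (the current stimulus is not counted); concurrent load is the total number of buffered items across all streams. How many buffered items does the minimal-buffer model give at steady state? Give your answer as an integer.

The buffer holds the 4 most recent prior items.
Steady-state concurrent load = 4 items.

4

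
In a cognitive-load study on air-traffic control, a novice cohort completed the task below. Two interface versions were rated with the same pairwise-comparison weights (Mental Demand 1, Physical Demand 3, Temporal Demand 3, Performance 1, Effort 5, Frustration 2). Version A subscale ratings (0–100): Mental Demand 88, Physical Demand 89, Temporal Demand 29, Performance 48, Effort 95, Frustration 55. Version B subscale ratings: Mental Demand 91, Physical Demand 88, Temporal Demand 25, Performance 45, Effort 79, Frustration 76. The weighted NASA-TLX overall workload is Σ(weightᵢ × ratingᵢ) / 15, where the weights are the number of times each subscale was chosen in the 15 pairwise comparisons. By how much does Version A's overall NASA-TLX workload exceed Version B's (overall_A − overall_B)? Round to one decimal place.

3.5

Version A weighted sum = 1·88 + 3·89 + 3·29 + 1·48 + 5·95 + 2·55 = 88 + 267 + 87 + 48 + 475 + 110 = 1075; overall_A = 1075/15 = 71.6667.
Version B weighted sum = 1·91 + 3·88 + 3·25 + 1·45 + 5·79 + 2·76 = 91 + 264 + 75 + 45 + 395 + 152 = 1022; overall_B = 1022/15 = 68.1333.
Difference = 71.6667 − 68.1333 = 3.5334 ≈ 3.5.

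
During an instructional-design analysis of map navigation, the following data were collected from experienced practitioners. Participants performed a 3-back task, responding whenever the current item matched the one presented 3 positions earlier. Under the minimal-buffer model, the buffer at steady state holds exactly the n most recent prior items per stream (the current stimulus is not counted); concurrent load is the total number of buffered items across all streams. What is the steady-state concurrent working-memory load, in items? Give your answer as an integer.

3

The buffer holds the 3 most recent prior items.
Steady-state concurrent load = 3 items.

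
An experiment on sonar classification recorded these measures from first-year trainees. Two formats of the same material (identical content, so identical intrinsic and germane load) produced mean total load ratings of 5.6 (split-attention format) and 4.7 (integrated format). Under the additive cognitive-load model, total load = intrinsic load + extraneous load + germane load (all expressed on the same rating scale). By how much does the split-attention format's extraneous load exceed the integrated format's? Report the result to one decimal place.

0.9

Intrinsic and germane load are equal across formats, so the difference in total load equals the difference in extraneous load.
Extraneous-load difference = 5.6 − 4.7 = 0.9.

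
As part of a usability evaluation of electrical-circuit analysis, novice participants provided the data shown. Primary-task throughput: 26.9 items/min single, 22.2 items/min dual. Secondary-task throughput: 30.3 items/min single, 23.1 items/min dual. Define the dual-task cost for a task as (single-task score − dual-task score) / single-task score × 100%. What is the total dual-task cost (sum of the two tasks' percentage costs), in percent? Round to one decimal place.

Primary cost = (26.9 − 22.2) / 26.9 × 100% = 17.4721%.
Secondary cost = (30.3 − 23.1) / 30.3 × 100% = 23.7624%.
Total = 17.4721% + 23.7624% = 41.2345% ≈ 41.2%.

41.2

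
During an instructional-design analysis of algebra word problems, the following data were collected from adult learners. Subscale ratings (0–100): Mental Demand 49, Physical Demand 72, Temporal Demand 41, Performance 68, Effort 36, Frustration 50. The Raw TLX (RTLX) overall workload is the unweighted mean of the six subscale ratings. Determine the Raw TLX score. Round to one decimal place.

52.7

Sum of ratings = 49 + 72 + 41 + 68 + 36 + 50 = 316.
RTLX = 316 / 6 = 52.6667 ≈ 52.7.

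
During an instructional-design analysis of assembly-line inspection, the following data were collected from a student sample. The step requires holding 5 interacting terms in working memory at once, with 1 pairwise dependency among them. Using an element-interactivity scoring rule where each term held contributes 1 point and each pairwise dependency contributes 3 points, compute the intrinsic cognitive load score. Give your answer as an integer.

Element contribution: 5 × 1 = 5.
Interaction contribution: 1 × 3 = 3.
Intrinsic load = 5 + 3 = 8.

8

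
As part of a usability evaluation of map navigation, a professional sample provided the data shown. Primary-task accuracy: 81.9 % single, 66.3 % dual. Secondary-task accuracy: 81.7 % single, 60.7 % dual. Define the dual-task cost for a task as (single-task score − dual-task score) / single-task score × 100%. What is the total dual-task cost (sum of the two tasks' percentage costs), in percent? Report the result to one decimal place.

44.8

Primary cost = (81.9 − 66.3) / 81.9 × 100% = 19.0476%.
Secondary cost = (81.7 − 60.7) / 81.7 × 100% = 25.7038%.
Total = 19.0476% + 25.7038% = 44.7514% ≈ 44.8%.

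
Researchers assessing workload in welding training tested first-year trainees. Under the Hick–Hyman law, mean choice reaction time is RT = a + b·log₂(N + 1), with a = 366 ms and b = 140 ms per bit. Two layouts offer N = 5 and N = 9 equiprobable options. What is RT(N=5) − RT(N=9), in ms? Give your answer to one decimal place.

RT(5) = 366 + 140·log₂(6) = 366 + 140·2.5850 = 727.9000 ms.
RT(9) = 366 + 140·log₂(10) = 366 + 140·3.3219 = 831.0660 ms.
Difference = 727.9000 − 831.0660 = -103.1660 ≈ -103.2 ms.

-103.2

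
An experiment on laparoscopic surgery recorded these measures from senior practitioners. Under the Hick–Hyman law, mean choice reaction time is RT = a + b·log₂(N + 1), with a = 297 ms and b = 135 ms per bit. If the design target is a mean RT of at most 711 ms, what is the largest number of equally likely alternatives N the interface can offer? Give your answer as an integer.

7

Set 297 + 135·log₂(N + 1) ≤ 711.
log₂(N + 1) ≤ (711 − 297) / 135 = 3.0667.
N + 1 ≤ 2^3.0667 = 8.3785.
N ≤ 7.3785, so the largest integer N is 7.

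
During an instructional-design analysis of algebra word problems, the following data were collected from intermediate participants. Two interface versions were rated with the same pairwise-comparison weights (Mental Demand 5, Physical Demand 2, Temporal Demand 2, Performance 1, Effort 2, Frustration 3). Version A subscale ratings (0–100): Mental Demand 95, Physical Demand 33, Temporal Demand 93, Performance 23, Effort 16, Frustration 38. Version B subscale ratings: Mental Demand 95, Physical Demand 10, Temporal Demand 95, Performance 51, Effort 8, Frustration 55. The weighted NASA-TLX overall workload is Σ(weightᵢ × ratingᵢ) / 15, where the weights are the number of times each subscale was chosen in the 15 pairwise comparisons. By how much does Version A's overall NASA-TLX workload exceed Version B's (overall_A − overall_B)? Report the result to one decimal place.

-1.4

Version A weighted sum = 5·95 + 2·33 + 2·93 + 1·23 + 2·16 + 3·38 = 475 + 66 + 186 + 23 + 32 + 114 = 896; overall_A = 896/15 = 59.7333.
Version B weighted sum = 5·95 + 2·10 + 2·95 + 1·51 + 2·8 + 3·55 = 475 + 20 + 190 + 51 + 16 + 165 = 917; overall_B = 917/15 = 61.1333.
Difference = 59.7333 − 61.1333 = -1.4000 ≈ -1.4.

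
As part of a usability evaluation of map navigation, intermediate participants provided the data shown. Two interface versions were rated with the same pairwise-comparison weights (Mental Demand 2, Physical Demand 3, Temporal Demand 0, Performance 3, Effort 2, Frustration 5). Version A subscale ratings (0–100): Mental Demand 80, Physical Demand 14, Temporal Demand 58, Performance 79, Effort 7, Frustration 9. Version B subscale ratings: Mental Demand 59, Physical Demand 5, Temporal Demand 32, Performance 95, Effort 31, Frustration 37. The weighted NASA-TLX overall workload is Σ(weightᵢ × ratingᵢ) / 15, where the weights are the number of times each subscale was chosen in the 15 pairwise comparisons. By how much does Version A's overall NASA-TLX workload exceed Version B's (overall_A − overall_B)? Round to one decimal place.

Version A weighted sum = 2·80 + 3·14 + 0·58 + 3·79 + 2·7 + 5·9 = 160 + 42 + 0 + 237 + 14 + 45 = 498; overall_A = 498/15 = 33.2000.
Version B weighted sum = 2·59 + 3·5 + 0·32 + 3·95 + 2·31 + 5·37 = 118 + 15 + 0 + 285 + 62 + 185 = 665; overall_B = 665/15 = 44.3333.
Difference = 33.2000 − 44.3333 = -11.1333 ≈ -11.1.

-11.1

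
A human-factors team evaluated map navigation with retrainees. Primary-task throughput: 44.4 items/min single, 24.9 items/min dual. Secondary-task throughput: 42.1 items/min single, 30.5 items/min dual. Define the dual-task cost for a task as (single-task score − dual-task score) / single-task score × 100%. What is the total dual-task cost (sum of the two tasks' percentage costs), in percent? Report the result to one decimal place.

71.5

Primary cost = (44.4 − 24.9) / 44.4 × 100% = 43.9189%.
Secondary cost = (42.1 − 30.5) / 42.1 × 100% = 27.5534%.
Total = 43.9189% + 27.5534% = 71.4723% ≈ 71.5%.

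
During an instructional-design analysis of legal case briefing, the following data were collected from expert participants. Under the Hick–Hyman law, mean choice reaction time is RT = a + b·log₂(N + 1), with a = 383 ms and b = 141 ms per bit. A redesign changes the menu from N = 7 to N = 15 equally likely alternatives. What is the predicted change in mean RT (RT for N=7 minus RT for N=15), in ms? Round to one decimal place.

-141.0

RT(7) = 383 + 141·log₂(8) = 383 + 141·3.0000 = 806.0000 ms.
RT(15) = 383 + 141·log₂(16) = 383 + 141·4.0000 = 947.0000 ms.
Difference = 806.0000 − 947.0000 = -141.0000 ≈ -141.0 ms.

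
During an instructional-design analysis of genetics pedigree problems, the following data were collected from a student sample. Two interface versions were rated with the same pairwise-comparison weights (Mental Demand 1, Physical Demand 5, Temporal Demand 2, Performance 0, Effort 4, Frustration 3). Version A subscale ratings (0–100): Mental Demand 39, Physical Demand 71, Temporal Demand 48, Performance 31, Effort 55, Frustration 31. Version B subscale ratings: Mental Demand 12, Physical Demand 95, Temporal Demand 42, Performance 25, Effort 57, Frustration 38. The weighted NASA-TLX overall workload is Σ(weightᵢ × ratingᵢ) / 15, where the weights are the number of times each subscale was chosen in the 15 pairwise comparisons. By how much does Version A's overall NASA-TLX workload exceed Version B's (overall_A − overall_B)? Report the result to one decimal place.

Version A weighted sum = 1·39 + 5·71 + 2·48 + 0·31 + 4·55 + 3·31 = 39 + 355 + 96 + 0 + 220 + 93 = 803; overall_A = 803/15 = 53.5333.
Version B weighted sum = 1·12 + 5·95 + 2·42 + 0·25 + 4·57 + 3·38 = 12 + 475 + 84 + 0 + 228 + 114 = 913; overall_B = 913/15 = 60.8667.
Difference = 53.5333 − 60.8667 = -7.3334 ≈ -7.3.

-7.3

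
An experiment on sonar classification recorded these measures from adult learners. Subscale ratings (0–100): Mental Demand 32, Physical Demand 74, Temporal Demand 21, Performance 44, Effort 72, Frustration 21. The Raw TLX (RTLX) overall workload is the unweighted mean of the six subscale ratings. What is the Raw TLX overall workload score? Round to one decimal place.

Sum of ratings = 32 + 74 + 21 + 44 + 72 + 21 = 264.
RTLX = 264 / 6 = 44.0000 ≈ 44.0.

44.0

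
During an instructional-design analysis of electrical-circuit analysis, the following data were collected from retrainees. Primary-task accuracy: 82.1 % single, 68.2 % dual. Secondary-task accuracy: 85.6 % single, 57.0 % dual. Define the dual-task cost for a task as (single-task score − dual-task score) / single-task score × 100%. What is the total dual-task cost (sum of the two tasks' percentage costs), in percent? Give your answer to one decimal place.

Primary cost = (82.1 − 68.2) / 82.1 × 100% = 16.9306%.
Secondary cost = (85.6 − 57.0) / 85.6 × 100% = 33.4112%.
Total = 16.9306% + 33.4112% = 50.3418% ≈ 50.3%.

50.3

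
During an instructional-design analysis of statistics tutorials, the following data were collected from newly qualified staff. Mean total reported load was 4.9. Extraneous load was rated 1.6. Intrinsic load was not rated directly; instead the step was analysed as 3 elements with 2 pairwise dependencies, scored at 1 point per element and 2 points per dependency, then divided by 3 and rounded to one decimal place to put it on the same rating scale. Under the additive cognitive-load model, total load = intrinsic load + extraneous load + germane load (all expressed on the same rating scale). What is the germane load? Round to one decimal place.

1.0

Intrinsic (element-interactivity): (3 × 1 + 2 × 2) / 3 = 7 / 3 = 2.3333 → 2.3.
germane load = total − intrinsic − extraneous
             = 4.9 − 2.3 − 1.6 = 1.0.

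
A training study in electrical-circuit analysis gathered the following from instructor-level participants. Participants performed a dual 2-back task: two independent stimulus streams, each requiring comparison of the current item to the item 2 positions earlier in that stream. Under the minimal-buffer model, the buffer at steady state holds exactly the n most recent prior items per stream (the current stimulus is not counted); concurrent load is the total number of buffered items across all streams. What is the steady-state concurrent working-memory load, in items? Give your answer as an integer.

4

Each stream's buffer holds its 2 most recent prior items.
Two independent streams: 2 × 2 = 4 buffered items at steady state.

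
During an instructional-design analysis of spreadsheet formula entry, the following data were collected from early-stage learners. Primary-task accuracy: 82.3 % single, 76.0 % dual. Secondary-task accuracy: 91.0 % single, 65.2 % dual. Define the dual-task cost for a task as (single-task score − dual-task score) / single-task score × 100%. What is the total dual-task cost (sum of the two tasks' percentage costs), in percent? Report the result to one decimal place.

Primary cost = (82.3 − 76.0) / 82.3 × 100% = 7.6549%.
Secondary cost = (91.0 − 65.2) / 91.0 × 100% = 28.3516%.
Total = 7.6549% + 28.3516% = 36.0065% ≈ 36.0%.

36.0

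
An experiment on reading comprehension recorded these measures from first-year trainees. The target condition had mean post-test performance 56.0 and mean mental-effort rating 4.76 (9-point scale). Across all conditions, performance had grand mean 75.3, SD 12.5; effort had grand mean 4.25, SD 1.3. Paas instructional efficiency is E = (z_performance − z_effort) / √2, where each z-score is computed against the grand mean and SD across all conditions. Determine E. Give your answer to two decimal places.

z_performance = (56.0 − 75.3) / 12.5 = -19.3000 / 12.5 = -1.5440.
z_effort = (4.76 − 4.25) / 1.3 = 0.5100 / 1.3 = 0.3923.
z_P − z_E = -1.5440 − 0.3923 = -1.9363.
E = -1.9363 / √2 = -1.9363 / 1.41421 = -1.3692 ≈ -1.37.

-1.37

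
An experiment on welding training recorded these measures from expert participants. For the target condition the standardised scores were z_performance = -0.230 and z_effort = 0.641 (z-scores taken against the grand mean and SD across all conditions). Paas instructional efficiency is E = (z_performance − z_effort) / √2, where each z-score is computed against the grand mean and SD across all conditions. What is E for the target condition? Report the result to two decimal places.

-0.62

z_P − z_E = -0.230 − 0.641 = -0.8710.
E = -0.8710 / √2 = -0.8710 / 1.41421 = -0.6159 ≈ -0.62.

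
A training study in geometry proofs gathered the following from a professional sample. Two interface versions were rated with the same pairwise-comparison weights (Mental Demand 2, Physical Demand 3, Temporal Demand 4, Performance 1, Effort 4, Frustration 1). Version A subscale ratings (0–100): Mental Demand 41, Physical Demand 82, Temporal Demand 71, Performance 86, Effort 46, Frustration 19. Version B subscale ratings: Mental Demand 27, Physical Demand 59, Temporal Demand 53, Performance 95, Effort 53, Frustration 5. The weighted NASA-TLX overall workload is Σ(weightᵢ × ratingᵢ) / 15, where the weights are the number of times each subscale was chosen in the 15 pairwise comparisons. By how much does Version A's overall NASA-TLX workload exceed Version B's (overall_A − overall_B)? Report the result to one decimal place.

9.7

Version A weighted sum = 2·41 + 3·82 + 4·71 + 1·86 + 4·46 + 1·19 = 82 + 246 + 284 + 86 + 184 + 19 = 901; overall_A = 901/15 = 60.0667.
Version B weighted sum = 2·27 + 3·59 + 4·53 + 1·95 + 4·53 + 1·5 = 54 + 177 + 212 + 95 + 212 + 5 = 755; overall_B = 755/15 = 50.3333.
Difference = 60.0667 − 50.3333 = 9.7334 ≈ 9.7.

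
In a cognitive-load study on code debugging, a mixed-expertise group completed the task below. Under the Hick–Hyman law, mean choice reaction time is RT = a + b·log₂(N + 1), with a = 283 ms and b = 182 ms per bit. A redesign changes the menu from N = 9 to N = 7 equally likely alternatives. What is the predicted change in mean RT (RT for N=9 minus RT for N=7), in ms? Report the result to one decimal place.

RT(9) = 283 + 182·log₂(10) = 283 + 182·3.3219 = 887.5858 ms.
RT(7) = 283 + 182·log₂(8) = 283 + 182·3.0000 = 829.0000 ms.
Difference = 887.5858 − 829.0000 = 58.5858 ≈ 58.6 ms.

58.6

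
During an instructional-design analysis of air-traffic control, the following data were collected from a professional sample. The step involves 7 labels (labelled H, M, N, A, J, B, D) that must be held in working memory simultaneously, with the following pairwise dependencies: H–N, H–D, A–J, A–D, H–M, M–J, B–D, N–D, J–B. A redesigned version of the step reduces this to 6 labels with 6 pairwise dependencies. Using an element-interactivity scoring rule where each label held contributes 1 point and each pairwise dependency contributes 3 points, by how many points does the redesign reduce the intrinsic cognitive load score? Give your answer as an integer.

Original: 7 × 1 + 9 × 3 = 7 + 27 = 34.
Redesigned: 6 × 1 + 6 × 3 = 6 + 18 = 24.
Reduction = 34 − 24 = 10.

10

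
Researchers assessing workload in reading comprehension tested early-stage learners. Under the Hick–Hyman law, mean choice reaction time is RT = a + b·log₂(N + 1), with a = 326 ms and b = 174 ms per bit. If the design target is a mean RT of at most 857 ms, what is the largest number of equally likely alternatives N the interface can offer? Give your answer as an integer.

Set 326 + 174·log₂(N + 1) ≤ 857.
log₂(N + 1) ≤ (857 − 326) / 174 = 3.0517.
N + 1 ≤ 2^3.0517 = 8.2919.
N ≤ 7.2919, so the largest integer N is 7.

7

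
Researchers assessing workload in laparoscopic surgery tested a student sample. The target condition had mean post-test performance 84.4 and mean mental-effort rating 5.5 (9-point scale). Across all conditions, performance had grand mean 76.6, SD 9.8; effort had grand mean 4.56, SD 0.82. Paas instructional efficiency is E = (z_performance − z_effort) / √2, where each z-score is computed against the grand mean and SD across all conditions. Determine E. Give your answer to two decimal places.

-0.25

z_performance = (84.4 − 76.6) / 9.8 = 7.8000 / 9.8 = 0.7959.
z_effort = (5.5 − 4.56) / 0.82 = 0.9400 / 0.82 = 1.1463.
z_P − z_E = 0.7959 − 1.1463 = -0.3504.
E = -0.3504 / √2 = -0.3504 / 1.41421 = -0.2478 ≈ -0.25.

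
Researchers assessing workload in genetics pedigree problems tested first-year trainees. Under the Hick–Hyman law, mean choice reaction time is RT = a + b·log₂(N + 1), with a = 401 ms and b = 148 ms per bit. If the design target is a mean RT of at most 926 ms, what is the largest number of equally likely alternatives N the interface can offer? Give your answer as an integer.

10

Set 401 + 148·log₂(N + 1) ≤ 926.
log₂(N + 1) ≤ (926 − 401) / 148 = 3.5473.
N + 1 ≤ 2^3.5473 = 11.6908.
N ≤ 10.6908, so the largest integer N is 10.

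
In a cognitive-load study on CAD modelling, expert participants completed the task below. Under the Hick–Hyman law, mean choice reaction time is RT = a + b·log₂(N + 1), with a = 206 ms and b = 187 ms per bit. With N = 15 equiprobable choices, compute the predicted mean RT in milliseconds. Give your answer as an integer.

log₂(15 + 1) = log₂(16) = 4.0000.
RT = 206 + 187 × 4.0000 = 206 + 748.0000 = 954.0000 ms.
≈ 954 ms.

954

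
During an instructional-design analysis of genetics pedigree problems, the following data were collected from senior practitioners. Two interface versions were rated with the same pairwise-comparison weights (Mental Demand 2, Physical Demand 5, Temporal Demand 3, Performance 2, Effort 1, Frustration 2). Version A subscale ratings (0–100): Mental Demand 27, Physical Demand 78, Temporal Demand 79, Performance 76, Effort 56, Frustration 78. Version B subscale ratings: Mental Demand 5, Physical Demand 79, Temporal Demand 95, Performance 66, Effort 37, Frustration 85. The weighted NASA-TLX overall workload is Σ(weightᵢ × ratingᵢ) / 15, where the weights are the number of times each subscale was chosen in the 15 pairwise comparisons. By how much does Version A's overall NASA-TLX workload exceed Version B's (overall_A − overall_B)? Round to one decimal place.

Version A weighted sum = 2·27 + 5·78 + 3·79 + 2·76 + 1·56 + 2·78 = 54 + 390 + 237 + 152 + 56 + 156 = 1045; overall_A = 1045/15 = 69.6667.
Version B weighted sum = 2·5 + 5·79 + 3·95 + 2·66 + 1·37 + 2·85 = 10 + 395 + 285 + 132 + 37 + 170 = 1029; overall_B = 1029/15 = 68.6000.
Difference = 69.6667 − 68.6000 = 1.0667 ≈ 1.1.

1.1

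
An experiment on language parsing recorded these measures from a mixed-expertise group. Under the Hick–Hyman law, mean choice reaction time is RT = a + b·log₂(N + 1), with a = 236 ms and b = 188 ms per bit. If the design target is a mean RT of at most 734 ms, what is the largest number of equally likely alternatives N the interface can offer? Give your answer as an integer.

5

Set 236 + 188·log₂(N + 1) ≤ 734.
log₂(N + 1) ≤ (734 − 236) / 188 = 2.6489.
N + 1 ≤ 2^2.6489 = 6.2719.
N ≤ 5.2719, so the largest integer N is 5.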